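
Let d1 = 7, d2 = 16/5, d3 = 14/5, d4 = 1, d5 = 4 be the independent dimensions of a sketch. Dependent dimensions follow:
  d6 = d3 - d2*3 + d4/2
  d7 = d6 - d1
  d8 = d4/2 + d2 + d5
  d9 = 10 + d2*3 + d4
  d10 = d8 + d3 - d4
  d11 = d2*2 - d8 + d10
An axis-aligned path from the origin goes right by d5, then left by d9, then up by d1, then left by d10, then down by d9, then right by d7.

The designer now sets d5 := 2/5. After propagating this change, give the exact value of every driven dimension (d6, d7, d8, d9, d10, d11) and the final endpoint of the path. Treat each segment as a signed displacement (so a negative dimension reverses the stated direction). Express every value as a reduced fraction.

d6 = -63/10
d7 = -133/10
d8 = 41/10
d9 = 103/5
d10 = 59/10
d11 = 41/5
endpoint = (-197/5, -68/5)

Apply edit: d5 := 2/5
  d6 = d3 - d2*3 + d4/2 = -63/10
  d7 = d6 - d1 = -133/10
  d8 = d4/2 + d2 + d5 = 41/10
  d9 = 10 + d2*3 + d4 = 103/5
  d10 = d8 + d3 - d4 = 59/10
  d11 = d2*2 - d8 + d10 = 41/5
Walk from origin (0, 0):
  seg 1: right by d5 = 2/5 → (2/5, 0)
  seg 2: left by d9 = 103/5 → (-101/5, 0)
  seg 3: up by d1 = 7 → (-101/5, 7)
  seg 4: left by d10 = 59/10 → (-261/10, 7)
  seg 5: down by d9 = 103/5 → (-261/10, -68/5)
  seg 6: right by d7 = -133/10 → (-197/5, -68/5)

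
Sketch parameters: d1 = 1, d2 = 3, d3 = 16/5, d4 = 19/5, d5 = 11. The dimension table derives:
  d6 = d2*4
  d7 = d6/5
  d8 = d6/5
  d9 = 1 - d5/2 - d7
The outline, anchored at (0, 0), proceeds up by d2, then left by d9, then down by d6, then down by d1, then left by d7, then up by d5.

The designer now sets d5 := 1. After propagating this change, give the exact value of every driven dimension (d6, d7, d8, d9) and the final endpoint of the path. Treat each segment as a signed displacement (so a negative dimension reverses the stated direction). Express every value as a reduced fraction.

Apply edit: d5 := 1
  d6 = d2*4 = 12
  d7 = d6/5 = 12/5
  d8 = d6/5 = 12/5
  d9 = 1 - d5/2 - d7 = -19/10
Walk from origin (0, 0):
  seg 1: up by d2 = 3 → (0, 3)
  seg 2: left by d9 = -19/10 → (19/10, 3)
  seg 3: down by d6 = 12 → (19/10, -9)
  seg 4: down by d1 = 1 → (19/10, -10)
  seg 5: left by d7 = 12/5 → (-1/2, -10)
  seg 6: up by d5 = 1 → (-1/2, -9)

d6 = 12
d7 = 12/5
d8 = 12/5
d9 = -19/10
endpoint = (-1/2, -9)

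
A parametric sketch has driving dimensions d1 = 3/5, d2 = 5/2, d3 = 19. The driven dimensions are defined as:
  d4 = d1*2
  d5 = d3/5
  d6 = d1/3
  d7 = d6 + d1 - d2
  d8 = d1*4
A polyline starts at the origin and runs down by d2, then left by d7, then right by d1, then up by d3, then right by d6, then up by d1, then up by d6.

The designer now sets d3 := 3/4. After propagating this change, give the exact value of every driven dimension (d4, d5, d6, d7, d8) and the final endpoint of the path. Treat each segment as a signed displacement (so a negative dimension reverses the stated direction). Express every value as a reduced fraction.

Apply edit: d3 := 3/4
  d4 = d1*2 = 6/5
  d5 = d3/5 = 3/20
  d6 = d1/3 = 1/5
  d7 = d6 + d1 - d2 = -17/10
  d8 = d1*4 = 12/5
Walk from origin (0, 0):
  seg 1: down by d2 = 5/2 → (0, -5/2)
  seg 2: left by d7 = -17/10 → (17/10, -5/2)
  seg 3: right by d1 = 3/5 → (23/10, -5/2)
  seg 4: up by d3 = 3/4 → (23/10, -7/4)
  seg 5: right by d6 = 1/5 → (5/2, -7/4)
  seg 6: up by d1 = 3/5 → (5/2, -23/20)
  seg 7: up by d6 = 1/5 → (5/2, -19/20)

d4 = 6/5
d5 = 3/20
d6 = 1/5
d7 = -17/10
d8 = 12/5
endpoint = (5/2, -19/20)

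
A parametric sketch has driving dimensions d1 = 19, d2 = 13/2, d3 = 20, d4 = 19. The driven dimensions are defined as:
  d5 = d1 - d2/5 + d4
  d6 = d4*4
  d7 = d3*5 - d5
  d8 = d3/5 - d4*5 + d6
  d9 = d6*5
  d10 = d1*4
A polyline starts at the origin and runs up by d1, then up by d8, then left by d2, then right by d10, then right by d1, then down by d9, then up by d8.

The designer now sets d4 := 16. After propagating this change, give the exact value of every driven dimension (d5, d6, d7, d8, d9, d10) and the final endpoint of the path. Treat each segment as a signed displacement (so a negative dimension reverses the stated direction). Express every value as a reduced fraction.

d5 = 337/10
d6 = 64
d7 = 663/10
d8 = -12
d9 = 320
d10 = 76
endpoint = (177/2, -325)

Apply edit: d4 := 16
  d5 = d1 - d2/5 + d4 = 337/10
  d6 = d4*4 = 64
  d7 = d3*5 - d5 = 663/10
  d8 = d3/5 - d4*5 + d6 = -12
  d9 = d6*5 = 320
  d10 = d1*4 = 76
Walk from origin (0, 0):
  seg 1: up by d1 = 19 → (0, 19)
  seg 2: up by d8 = -12 → (0, 7)
  seg 3: left by d2 = 13/2 → (-13/2, 7)
  seg 4: right by d10 = 76 → (139/2, 7)
  seg 5: right by d1 = 19 → (177/2, 7)
  seg 6: down by d9 = 320 → (177/2, -313)
  seg 7: up by d8 = -12 → (177/2, -325)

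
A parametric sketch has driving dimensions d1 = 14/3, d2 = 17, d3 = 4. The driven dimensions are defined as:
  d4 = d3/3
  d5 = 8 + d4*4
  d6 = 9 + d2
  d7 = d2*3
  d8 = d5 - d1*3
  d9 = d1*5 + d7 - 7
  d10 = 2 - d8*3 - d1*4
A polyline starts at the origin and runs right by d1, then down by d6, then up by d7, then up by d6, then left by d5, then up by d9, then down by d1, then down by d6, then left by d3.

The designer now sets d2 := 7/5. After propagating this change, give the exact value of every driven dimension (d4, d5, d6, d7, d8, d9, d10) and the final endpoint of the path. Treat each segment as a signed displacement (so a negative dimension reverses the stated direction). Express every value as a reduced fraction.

d4 = 4/3
d5 = 40/3
d6 = 52/5
d7 = 21/5
d8 = -2/3
d9 = 308/15
d10 = -44/3
endpoint = (-38/3, 29/3)

Apply edit: d2 := 7/5
  d4 = d3/3 = 4/3
  d5 = 8 + d4*4 = 40/3
  d6 = 9 + d2 = 52/5
  d7 = d2*3 = 21/5
  d8 = d5 - d1*3 = -2/3
  d9 = d1*5 + d7 - 7 = 308/15
  d10 = 2 - d8*3 - d1*4 = -44/3
Walk from origin (0, 0):
  seg 1: right by d1 = 14/3 → (14/3, 0)
  seg 2: down by d6 = 52/5 → (14/3, -52/5)
  seg 3: up by d7 = 21/5 → (14/3, -31/5)
  seg 4: up by d6 = 52/5 → (14/3, 21/5)
  seg 5: left by d5 = 40/3 → (-26/3, 21/5)
  seg 6: up by d9 = 308/15 → (-26/3, 371/15)
  seg 7: down by d1 = 14/3 → (-26/3, 301/15)
  seg 8: down by d6 = 52/5 → (-26/3, 29/3)
  seg 9: left by d3 = 4 → (-38/3, 29/3)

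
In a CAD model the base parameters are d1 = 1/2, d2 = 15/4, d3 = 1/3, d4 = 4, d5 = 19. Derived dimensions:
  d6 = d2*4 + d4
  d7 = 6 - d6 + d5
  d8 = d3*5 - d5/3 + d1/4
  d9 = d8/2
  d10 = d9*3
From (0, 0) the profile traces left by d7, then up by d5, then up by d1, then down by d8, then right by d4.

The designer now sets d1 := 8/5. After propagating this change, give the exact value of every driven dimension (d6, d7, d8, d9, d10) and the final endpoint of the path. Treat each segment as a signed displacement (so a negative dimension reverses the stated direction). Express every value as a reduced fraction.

d6 = 19
d7 = 6
d8 = -64/15
d9 = -32/15
d10 = -32/5
endpoint = (-2, 373/15)

Apply edit: d1 := 8/5
  d6 = d2*4 + d4 = 19
  d7 = 6 - d6 + d5 = 6
  d8 = d3*5 - d5/3 + d1/4 = -64/15
  d9 = d8/2 = -32/15
  d10 = d9*3 = -32/5
Walk from origin (0, 0):
  seg 1: left by d7 = 6 → (-6, 0)
  seg 2: up by d5 = 19 → (-6, 19)
  seg 3: up by d1 = 8/5 → (-6, 103/5)
  seg 4: down by d8 = -64/15 → (-6, 373/15)
  seg 5: right by d4 = 4 → (-2, 373/15)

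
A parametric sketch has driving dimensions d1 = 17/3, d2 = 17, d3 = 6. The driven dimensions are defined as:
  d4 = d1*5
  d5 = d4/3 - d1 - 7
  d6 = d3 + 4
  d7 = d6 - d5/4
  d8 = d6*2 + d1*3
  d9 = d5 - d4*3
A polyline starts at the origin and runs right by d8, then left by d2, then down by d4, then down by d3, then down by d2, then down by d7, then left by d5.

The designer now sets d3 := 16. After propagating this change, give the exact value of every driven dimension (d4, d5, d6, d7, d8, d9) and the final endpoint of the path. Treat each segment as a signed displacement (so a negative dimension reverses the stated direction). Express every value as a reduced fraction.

Apply edit: d3 := 16
  d4 = d1*5 = 85/3
  d5 = d4/3 - d1 - 7 = -29/9
  d6 = d3 + 4 = 20
  d7 = d6 - d5/4 = 749/36
  d8 = d6*2 + d1*3 = 57
  d9 = d5 - d4*3 = -794/9
Walk from origin (0, 0):
  seg 1: right by d8 = 57 → (57, 0)
  seg 2: left by d2 = 17 → (40, 0)
  seg 3: down by d4 = 85/3 → (40, -85/3)
  seg 4: down by d3 = 16 → (40, -133/3)
  seg 5: down by d2 = 17 → (40, -184/3)
  seg 6: down by d7 = 749/36 → (40, -2957/36)
  seg 7: left by d5 = -29/9 → (389/9, -2957/36)

d4 = 85/3
d5 = -29/9
d6 = 20
d7 = 749/36
d8 = 57
d9 = -794/9
endpoint = (389/9, -2957/36)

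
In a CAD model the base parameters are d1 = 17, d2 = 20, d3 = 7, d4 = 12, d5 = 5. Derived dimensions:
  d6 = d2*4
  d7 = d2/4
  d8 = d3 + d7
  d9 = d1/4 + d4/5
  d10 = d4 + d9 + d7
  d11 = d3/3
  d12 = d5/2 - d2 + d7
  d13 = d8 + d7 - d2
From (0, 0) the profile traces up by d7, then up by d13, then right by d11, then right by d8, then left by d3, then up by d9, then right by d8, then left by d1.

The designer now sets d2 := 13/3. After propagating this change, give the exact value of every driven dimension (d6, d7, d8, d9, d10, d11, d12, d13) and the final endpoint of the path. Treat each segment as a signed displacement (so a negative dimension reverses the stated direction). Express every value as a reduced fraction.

d6 = 52/3
d7 = 13/12
d8 = 97/12
d9 = 133/20
d10 = 296/15
d11 = 7/3
d12 = -3/4
d13 = 29/6
endpoint = (-11/2, 377/30)

Apply edit: d2 := 13/3
  d6 = d2*4 = 52/3
  d7 = d2/4 = 13/12
  d8 = d3 + d7 = 97/12
  d9 = d1/4 + d4/5 = 133/20
  d10 = d4 + d9 + d7 = 296/15
  d11 = d3/3 = 7/3
  d12 = d5/2 - d2 + d7 = -3/4
  d13 = d8 + d7 - d2 = 29/6
Walk from origin (0, 0):
  seg 1: up by d7 = 13/12 → (0, 13/12)
  seg 2: up by d13 = 29/6 → (0, 71/12)
  seg 3: right by d11 = 7/3 → (7/3, 71/12)
  seg 4: right by d8 = 97/12 → (125/12, 71/12)
  seg 5: left by d3 = 7 → (41/12, 71/12)
  seg 6: up by d9 = 133/20 → (41/12, 377/30)
  seg 7: right by d8 = 97/12 → (23/2, 377/30)
  seg 8: left by d1 = 17 → (-11/2, 377/30)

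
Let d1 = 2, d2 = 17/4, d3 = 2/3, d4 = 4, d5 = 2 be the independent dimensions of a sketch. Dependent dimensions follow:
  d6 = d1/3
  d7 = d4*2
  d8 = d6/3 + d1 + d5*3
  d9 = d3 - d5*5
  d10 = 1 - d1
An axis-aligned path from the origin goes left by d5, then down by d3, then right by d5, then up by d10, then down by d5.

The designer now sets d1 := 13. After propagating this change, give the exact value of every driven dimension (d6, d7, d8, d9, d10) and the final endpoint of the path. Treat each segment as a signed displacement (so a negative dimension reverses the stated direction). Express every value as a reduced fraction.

Apply edit: d1 := 13
  d6 = d1/3 = 13/3
  d7 = d4*2 = 8
  d8 = d6/3 + d1 + d5*3 = 184/9
  d9 = d3 - d5*5 = -28/3
  d10 = 1 - d1 = -12
Walk from origin (0, 0):
  seg 1: left by d5 = 2 → (-2, 0)
  seg 2: down by d3 = 2/3 → (-2, -2/3)
  seg 3: right by d5 = 2 → (0, -2/3)
  seg 4: up by d10 = -12 → (0, -38/3)
  seg 5: down by d5 = 2 → (0, -44/3)

d6 = 13/3
d7 = 8
d8 = 184/9
d9 = -28/3
d10 = -12
endpoint = (0, -44/3)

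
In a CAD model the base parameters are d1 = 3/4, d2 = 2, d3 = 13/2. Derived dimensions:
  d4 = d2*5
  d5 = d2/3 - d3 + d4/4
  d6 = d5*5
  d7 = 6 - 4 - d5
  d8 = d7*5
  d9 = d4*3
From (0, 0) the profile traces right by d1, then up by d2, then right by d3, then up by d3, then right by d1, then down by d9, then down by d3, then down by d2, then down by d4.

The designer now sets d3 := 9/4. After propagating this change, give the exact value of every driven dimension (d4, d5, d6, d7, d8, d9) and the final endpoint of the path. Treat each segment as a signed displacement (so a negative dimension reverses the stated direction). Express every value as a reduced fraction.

d4 = 10
d5 = 11/12
d6 = 55/12
d7 = 13/12
d8 = 65/12
d9 = 30
endpoint = (15/4, -40)

Apply edit: d3 := 9/4
  d4 = d2*5 = 10
  d5 = d2/3 - d3 + d4/4 = 11/12
  d6 = d5*5 = 55/12
  d7 = 6 - 4 - d5 = 13/12
  d8 = d7*5 = 65/12
  d9 = d4*3 = 30
Walk from origin (0, 0):
  seg 1: right by d1 = 3/4 → (3/4, 0)
  seg 2: up by d2 = 2 → (3/4, 2)
  seg 3: right by d3 = 9/4 → (3, 2)
  seg 4: up by d3 = 9/4 → (3, 17/4)
  seg 5: right by d1 = 3/4 → (15/4, 17/4)
  seg 6: down by d9 = 30 → (15/4, -103/4)
  seg 7: down by d3 = 9/4 → (15/4, -28)
  seg 8: down by d2 = 2 → (15/4, -30)
  seg 9: down by d4 = 10 → (15/4, -40)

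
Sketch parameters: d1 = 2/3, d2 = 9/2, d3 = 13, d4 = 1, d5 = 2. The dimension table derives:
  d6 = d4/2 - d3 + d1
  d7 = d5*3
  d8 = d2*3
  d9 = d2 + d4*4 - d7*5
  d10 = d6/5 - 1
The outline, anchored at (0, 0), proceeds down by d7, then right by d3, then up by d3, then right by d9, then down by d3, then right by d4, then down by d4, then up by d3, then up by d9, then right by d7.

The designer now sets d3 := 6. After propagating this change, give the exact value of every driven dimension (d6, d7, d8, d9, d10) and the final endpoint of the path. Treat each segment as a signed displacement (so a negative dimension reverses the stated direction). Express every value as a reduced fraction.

d6 = -29/6
d7 = 6
d8 = 27/2
d9 = -43/2
d10 = -59/30
endpoint = (-17/2, -45/2)

Apply edit: d3 := 6
  d6 = d4/2 - d3 + d1 = -29/6
  d7 = d5*3 = 6
  d8 = d2*3 = 27/2
  d9 = d2 + d4*4 - d7*5 = -43/2
  d10 = d6/5 - 1 = -59/30
Walk from origin (0, 0):
  seg 1: down by d7 = 6 → (0, -6)
  seg 2: right by d3 = 6 → (6, -6)
  seg 3: up by d3 = 6 → (6, 0)
  seg 4: right by d9 = -43/2 → (-31/2, 0)
  seg 5: down by d3 = 6 → (-31/2, -6)
  seg 6: right by d4 = 1 → (-29/2, -6)
  seg 7: down by d4 = 1 → (-29/2, -7)
  seg 8: up by d3 = 6 → (-29/2, -1)
  seg 9: up by d9 = -43/2 → (-29/2, -45/2)
  seg 10: right by d7 = 6 → (-17/2, -45/2)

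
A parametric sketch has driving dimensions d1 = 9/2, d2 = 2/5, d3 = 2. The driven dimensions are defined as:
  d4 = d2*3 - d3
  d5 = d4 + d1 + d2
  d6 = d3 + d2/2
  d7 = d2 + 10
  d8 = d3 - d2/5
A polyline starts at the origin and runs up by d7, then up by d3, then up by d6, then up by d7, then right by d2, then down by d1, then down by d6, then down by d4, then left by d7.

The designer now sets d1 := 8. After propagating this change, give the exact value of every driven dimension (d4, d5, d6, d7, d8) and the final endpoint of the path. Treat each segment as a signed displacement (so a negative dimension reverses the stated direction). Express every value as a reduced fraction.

Apply edit: d1 := 8
  d4 = d2*3 - d3 = -4/5
  d5 = d4 + d1 + d2 = 38/5
  d6 = d3 + d2/2 = 11/5
  d7 = d2 + 10 = 52/5
  d8 = d3 - d2/5 = 48/25
Walk from origin (0, 0):
  seg 1: up by d7 = 52/5 → (0, 52/5)
  seg 2: up by d3 = 2 → (0, 62/5)
  seg 3: up by d6 = 11/5 → (0, 73/5)
  seg 4: up by d7 = 52/5 → (0, 25)
  seg 5: right by d2 = 2/5 → (2/5, 25)
  seg 6: down by d1 = 8 → (2/5, 17)
  seg 7: down by d6 = 11/5 → (2/5, 74/5)
  seg 8: down by d4 = -4/5 → (2/5, 78/5)
  seg 9: left by d7 = 52/5 → (-10, 78/5)

d4 = -4/5
d5 = 38/5
d6 = 11/5
d7 = 52/5
d8 = 48/25
endpoint = (-10, 78/5)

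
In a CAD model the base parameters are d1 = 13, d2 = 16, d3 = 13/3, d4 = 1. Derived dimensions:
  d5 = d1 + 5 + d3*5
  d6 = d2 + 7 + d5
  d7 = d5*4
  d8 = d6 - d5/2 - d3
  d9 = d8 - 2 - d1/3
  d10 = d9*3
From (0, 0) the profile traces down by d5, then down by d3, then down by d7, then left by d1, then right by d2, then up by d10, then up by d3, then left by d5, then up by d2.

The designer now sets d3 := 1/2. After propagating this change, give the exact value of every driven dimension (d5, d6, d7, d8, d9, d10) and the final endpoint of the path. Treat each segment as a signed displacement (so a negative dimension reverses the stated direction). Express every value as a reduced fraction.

d5 = 41/2
d6 = 87/2
d7 = 82
d8 = 131/4
d9 = 317/12
d10 = 317/4
endpoint = (-35/2, -29/4)

Apply edit: d3 := 1/2
  d5 = d1 + 5 + d3*5 = 41/2
  d6 = d2 + 7 + d5 = 87/2
  d7 = d5*4 = 82
  d8 = d6 - d5/2 - d3 = 131/4
  d9 = d8 - 2 - d1/3 = 317/12
  d10 = d9*3 = 317/4
Walk from origin (0, 0):
  seg 1: down by d5 = 41/2 → (0, -41/2)
  seg 2: down by d3 = 1/2 → (0, -21)
  seg 3: down by d7 = 82 → (0, -103)
  seg 4: left by d1 = 13 → (-13, -103)
  seg 5: right by d2 = 16 → (3, -103)
  seg 6: up by d10 = 317/4 → (3, -95/4)
  seg 7: up by d3 = 1/2 → (3, -93/4)
  seg 8: left by d5 = 41/2 → (-35/2, -93/4)
  seg 9: up by d2 = 16 → (-35/2, -29/4)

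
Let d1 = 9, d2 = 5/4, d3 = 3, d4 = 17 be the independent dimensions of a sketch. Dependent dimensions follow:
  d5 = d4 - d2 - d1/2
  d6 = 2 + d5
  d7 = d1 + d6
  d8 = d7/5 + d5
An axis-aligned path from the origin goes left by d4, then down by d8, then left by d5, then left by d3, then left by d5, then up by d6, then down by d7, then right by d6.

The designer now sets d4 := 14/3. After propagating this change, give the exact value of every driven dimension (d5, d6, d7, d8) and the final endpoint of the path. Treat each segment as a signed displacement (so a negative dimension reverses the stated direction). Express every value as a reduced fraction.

Apply edit: d4 := 14/3
  d5 = d4 - d2 - d1/2 = -13/12
  d6 = 2 + d5 = 11/12
  d7 = d1 + d6 = 119/12
  d8 = d7/5 + d5 = 9/10
Walk from origin (0, 0):
  seg 1: left by d4 = 14/3 → (-14/3, 0)
  seg 2: down by d8 = 9/10 → (-14/3, -9/10)
  seg 3: left by d5 = -13/12 → (-43/12, -9/10)
  seg 4: left by d3 = 3 → (-79/12, -9/10)
  seg 5: left by d5 = -13/12 → (-11/2, -9/10)
  seg 6: up by d6 = 11/12 → (-11/2, 1/60)
  seg 7: down by d7 = 119/12 → (-11/2, -99/10)
  seg 8: right by d6 = 11/12 → (-55/12, -99/10)

d5 = -13/12
d6 = 11/12
d7 = 119/12
d8 = 9/10
endpoint = (-55/12, -99/10)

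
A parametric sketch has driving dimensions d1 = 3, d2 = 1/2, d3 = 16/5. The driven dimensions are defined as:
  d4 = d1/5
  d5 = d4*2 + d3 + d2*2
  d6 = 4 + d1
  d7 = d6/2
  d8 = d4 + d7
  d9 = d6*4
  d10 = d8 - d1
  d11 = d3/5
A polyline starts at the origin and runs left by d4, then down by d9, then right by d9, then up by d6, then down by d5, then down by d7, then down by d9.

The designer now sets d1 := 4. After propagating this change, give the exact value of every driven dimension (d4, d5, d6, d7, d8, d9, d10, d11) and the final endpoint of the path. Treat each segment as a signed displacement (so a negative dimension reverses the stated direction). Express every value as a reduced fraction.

d4 = 4/5
d5 = 29/5
d6 = 8
d7 = 4
d8 = 24/5
d9 = 32
d10 = 4/5
d11 = 16/25
endpoint = (156/5, -329/5)

Apply edit: d1 := 4
  d4 = d1/5 = 4/5
  d5 = d4*2 + d3 + d2*2 = 29/5
  d6 = 4 + d1 = 8
  d7 = d6/2 = 4
  d8 = d4 + d7 = 24/5
  d9 = d6*4 = 32
  d10 = d8 - d1 = 4/5
  d11 = d3/5 = 16/25
Walk from origin (0, 0):
  seg 1: left by d4 = 4/5 → (-4/5, 0)
  seg 2: down by d9 = 32 → (-4/5, -32)
  seg 3: right by d9 = 32 → (156/5, -32)
  seg 4: up by d6 = 8 → (156/5, -24)
  seg 5: down by d5 = 29/5 → (156/5, -149/5)
  seg 6: down by d7 = 4 → (156/5, -169/5)
  seg 7: down by d9 = 32 → (156/5, -329/5)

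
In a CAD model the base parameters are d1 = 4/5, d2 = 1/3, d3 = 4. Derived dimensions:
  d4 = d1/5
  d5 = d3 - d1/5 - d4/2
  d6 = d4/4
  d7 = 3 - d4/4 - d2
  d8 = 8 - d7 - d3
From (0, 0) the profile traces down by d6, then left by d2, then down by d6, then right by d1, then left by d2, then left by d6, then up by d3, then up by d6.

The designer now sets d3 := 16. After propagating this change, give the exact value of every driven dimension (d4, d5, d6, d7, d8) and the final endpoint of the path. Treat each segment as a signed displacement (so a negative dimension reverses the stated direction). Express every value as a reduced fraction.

d4 = 4/25
d5 = 394/25
d6 = 1/25
d7 = 197/75
d8 = -797/75
endpoint = (7/75, 399/25)

Apply edit: d3 := 16
  d4 = d1/5 = 4/25
  d5 = d3 - d1/5 - d4/2 = 394/25
  d6 = d4/4 = 1/25
  d7 = 3 - d4/4 - d2 = 197/75
  d8 = 8 - d7 - d3 = -797/75
Walk from origin (0, 0):
  seg 1: down by d6 = 1/25 → (0, -1/25)
  seg 2: left by d2 = 1/3 → (-1/3, -1/25)
  seg 3: down by d6 = 1/25 → (-1/3, -2/25)
  seg 4: right by d1 = 4/5 → (7/15, -2/25)
  seg 5: left by d2 = 1/3 → (2/15, -2/25)
  seg 6: left by d6 = 1/25 → (7/75, -2/25)
  seg 7: up by d3 = 16 → (7/75, 398/25)
  seg 8: up by d6 = 1/25 → (7/75, 399/25)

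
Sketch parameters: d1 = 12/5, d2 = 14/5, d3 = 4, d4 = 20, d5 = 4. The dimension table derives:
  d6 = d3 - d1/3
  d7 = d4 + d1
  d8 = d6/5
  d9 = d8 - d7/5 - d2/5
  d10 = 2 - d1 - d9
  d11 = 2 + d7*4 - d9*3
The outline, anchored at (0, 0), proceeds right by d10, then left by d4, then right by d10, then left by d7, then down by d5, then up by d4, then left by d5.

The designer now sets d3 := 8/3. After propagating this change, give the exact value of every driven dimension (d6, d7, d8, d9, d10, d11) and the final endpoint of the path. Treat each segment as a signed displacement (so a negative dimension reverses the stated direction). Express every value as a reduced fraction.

d6 = 28/15
d7 = 112/5
d8 = 28/75
d9 = -14/3
d10 = 64/15
d11 = 528/5
endpoint = (-568/15, 16)

Apply edit: d3 := 8/3
  d6 = d3 - d1/3 = 28/15
  d7 = d4 + d1 = 112/5
  d8 = d6/5 = 28/75
  d9 = d8 - d7/5 - d2/5 = -14/3
  d10 = 2 - d1 - d9 = 64/15
  d11 = 2 + d7*4 - d9*3 = 528/5
Walk from origin (0, 0):
  seg 1: right by d10 = 64/15 → (64/15, 0)
  seg 2: left by d4 = 20 → (-236/15, 0)
  seg 3: right by d10 = 64/15 → (-172/15, 0)
  seg 4: left by d7 = 112/5 → (-508/15, 0)
  seg 5: down by d5 = 4 → (-508/15, -4)
  seg 6: up by d4 = 20 → (-508/15, 16)
  seg 7: left by d5 = 4 → (-568/15, 16)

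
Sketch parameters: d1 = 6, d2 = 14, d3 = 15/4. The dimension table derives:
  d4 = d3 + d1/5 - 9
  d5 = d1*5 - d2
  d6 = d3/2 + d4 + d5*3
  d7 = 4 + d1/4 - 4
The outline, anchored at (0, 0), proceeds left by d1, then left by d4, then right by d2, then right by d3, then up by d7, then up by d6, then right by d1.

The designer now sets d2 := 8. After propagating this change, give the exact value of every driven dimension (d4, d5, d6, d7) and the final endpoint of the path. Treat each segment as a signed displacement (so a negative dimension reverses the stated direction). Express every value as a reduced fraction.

Apply edit: d2 := 8
  d4 = d3 + d1/5 - 9 = -81/20
  d5 = d1*5 - d2 = 22
  d6 = d3/2 + d4 + d5*3 = 2553/40
  d7 = 4 + d1/4 - 4 = 3/2
Walk from origin (0, 0):
  seg 1: left by d1 = 6 → (-6, 0)
  seg 2: left by d4 = -81/20 → (-39/20, 0)
  seg 3: right by d2 = 8 → (121/20, 0)
  seg 4: right by d3 = 15/4 → (49/5, 0)
  seg 5: up by d7 = 3/2 → (49/5, 3/2)
  seg 6: up by d6 = 2553/40 → (49/5, 2613/40)
  seg 7: right by d1 = 6 → (79/5, 2613/40)

d4 = -81/20
d5 = 22
d6 = 2553/40
d7 = 3/2
endpoint = (79/5, 2613/40)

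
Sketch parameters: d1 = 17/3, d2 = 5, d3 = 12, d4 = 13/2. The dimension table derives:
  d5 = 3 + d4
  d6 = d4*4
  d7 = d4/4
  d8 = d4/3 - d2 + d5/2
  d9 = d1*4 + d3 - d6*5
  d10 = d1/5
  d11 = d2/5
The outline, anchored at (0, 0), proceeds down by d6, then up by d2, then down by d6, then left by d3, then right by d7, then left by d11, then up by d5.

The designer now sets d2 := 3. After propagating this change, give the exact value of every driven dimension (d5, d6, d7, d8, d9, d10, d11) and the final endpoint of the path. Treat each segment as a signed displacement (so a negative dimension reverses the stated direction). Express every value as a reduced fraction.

Apply edit: d2 := 3
  d5 = 3 + d4 = 19/2
  d6 = d4*4 = 26
  d7 = d4/4 = 13/8
  d8 = d4/3 - d2 + d5/2 = 47/12
  d9 = d1*4 + d3 - d6*5 = -286/3
  d10 = d1/5 = 17/15
  d11 = d2/5 = 3/5
Walk from origin (0, 0):
  seg 1: down by d6 = 26 → (0, -26)
  seg 2: up by d2 = 3 → (0, -23)
  seg 3: down by d6 = 26 → (0, -49)
  seg 4: left by d3 = 12 → (-12, -49)
  seg 5: right by d7 = 13/8 → (-83/8, -49)
  seg 6: left by d11 = 3/5 → (-439/40, -49)
  seg 7: up by d5 = 19/2 → (-439/40, -79/2)

d5 = 19/2
d6 = 26
d7 = 13/8
d8 = 47/12
d9 = -286/3
d10 = 17/15
d11 = 3/5
endpoint = (-439/40, -79/2)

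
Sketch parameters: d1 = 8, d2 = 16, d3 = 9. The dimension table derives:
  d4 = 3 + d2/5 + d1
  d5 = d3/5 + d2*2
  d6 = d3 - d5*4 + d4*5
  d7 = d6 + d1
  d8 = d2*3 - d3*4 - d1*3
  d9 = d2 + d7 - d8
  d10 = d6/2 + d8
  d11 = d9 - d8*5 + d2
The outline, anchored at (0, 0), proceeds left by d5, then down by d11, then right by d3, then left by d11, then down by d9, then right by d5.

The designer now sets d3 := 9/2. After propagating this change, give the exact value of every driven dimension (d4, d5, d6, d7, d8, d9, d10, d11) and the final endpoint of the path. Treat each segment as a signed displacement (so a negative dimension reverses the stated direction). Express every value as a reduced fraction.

Apply edit: d3 := 9/2
  d4 = 3 + d2/5 + d1 = 71/5
  d5 = d3/5 + d2*2 = 329/10
  d6 = d3 - d5*4 + d4*5 = -561/10
  d7 = d6 + d1 = -481/10
  d8 = d2*3 - d3*4 - d1*3 = 6
  d9 = d2 + d7 - d8 = -381/10
  d10 = d6/2 + d8 = -441/20
  d11 = d9 - d8*5 + d2 = -521/10
Walk from origin (0, 0):
  seg 1: left by d5 = 329/10 → (-329/10, 0)
  seg 2: down by d11 = -521/10 → (-329/10, 521/10)
  seg 3: right by d3 = 9/2 → (-142/5, 521/10)
  seg 4: left by d11 = -521/10 → (237/10, 521/10)
  seg 5: down by d9 = -381/10 → (237/10, 451/5)
  seg 6: right by d5 = 329/10 → (283/5, 451/5)

d4 = 71/5
d5 = 329/10
d6 = -561/10
d7 = -481/10
d8 = 6
d9 = -381/10
d10 = -441/20
d11 = -521/10
endpoint = (283/5, 451/5)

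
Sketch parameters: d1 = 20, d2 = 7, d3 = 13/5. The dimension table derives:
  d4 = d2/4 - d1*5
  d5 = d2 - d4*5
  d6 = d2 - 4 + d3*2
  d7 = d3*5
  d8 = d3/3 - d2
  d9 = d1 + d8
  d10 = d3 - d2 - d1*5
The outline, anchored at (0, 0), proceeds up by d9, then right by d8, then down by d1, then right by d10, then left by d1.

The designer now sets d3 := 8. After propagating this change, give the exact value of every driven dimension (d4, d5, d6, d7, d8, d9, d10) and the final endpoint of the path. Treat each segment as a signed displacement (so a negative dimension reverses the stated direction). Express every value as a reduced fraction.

Apply edit: d3 := 8
  d4 = d2/4 - d1*5 = -393/4
  d5 = d2 - d4*5 = 1993/4
  d6 = d2 - 4 + d3*2 = 19
  d7 = d3*5 = 40
  d8 = d3/3 - d2 = -13/3
  d9 = d1 + d8 = 47/3
  d10 = d3 - d2 - d1*5 = -99
Walk from origin (0, 0):
  seg 1: up by d9 = 47/3 → (0, 47/3)
  seg 2: right by d8 = -13/3 → (-13/3, 47/3)
  seg 3: down by d1 = 20 → (-13/3, -13/3)
  seg 4: right by d10 = -99 → (-310/3, -13/3)
  seg 5: left by d1 = 20 → (-370/3, -13/3)

d4 = -393/4
d5 = 1993/4
d6 = 19
d7 = 40
d8 = -13/3
d9 = 47/3
d10 = -99
endpoint = (-370/3, -13/3)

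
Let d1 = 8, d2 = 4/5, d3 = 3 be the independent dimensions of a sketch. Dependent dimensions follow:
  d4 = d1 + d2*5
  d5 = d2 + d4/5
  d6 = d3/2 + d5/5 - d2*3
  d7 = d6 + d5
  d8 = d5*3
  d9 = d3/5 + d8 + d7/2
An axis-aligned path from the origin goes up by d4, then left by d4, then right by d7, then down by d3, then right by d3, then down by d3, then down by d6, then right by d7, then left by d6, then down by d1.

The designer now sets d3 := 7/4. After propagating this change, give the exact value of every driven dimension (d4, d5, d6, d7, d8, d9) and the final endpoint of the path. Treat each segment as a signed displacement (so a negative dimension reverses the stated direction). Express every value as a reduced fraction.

d4 = 12
d5 = 16/5
d6 = -177/200
d7 = 463/200
d8 = 48/5
d9 = 4443/400
endpoint = (-947/200, 277/200)

Apply edit: d3 := 7/4
  d4 = d1 + d2*5 = 12
  d5 = d2 + d4/5 = 16/5
  d6 = d3/2 + d5/5 - d2*3 = -177/200
  d7 = d6 + d5 = 463/200
  d8 = d5*3 = 48/5
  d9 = d3/5 + d8 + d7/2 = 4443/400
Walk from origin (0, 0):
  seg 1: up by d4 = 12 → (0, 12)
  seg 2: left by d4 = 12 → (-12, 12)
  seg 3: right by d7 = 463/200 → (-1937/200, 12)
  seg 4: down by d3 = 7/4 → (-1937/200, 41/4)
  seg 5: right by d3 = 7/4 → (-1587/200, 41/4)
  seg 6: down by d3 = 7/4 → (-1587/200, 17/2)
  seg 7: down by d6 = -177/200 → (-1587/200, 1877/200)
  seg 8: right by d7 = 463/200 → (-281/50, 1877/200)
  seg 9: left by d6 = -177/200 → (-947/200, 1877/200)
  seg 10: down by d1 = 8 → (-947/200, 277/200)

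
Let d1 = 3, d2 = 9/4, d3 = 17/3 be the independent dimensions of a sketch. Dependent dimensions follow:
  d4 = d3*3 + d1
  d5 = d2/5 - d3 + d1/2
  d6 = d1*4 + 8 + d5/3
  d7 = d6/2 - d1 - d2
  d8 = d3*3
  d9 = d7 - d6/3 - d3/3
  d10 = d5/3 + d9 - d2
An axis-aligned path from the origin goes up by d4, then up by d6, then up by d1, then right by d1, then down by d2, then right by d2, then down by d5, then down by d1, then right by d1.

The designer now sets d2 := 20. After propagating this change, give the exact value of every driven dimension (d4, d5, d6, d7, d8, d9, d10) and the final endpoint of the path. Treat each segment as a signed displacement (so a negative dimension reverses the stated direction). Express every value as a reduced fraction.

Apply edit: d2 := 20
  d4 = d3*3 + d1 = 20
  d5 = d2/5 - d3 + d1/2 = -1/6
  d6 = d1*4 + 8 + d5/3 = 359/18
  d7 = d6/2 - d1 - d2 = -469/36
  d8 = d3*3 = 17
  d9 = d7 - d6/3 - d3/3 = -2329/108
  d10 = d5/3 + d9 - d2 = -4495/108
Walk from origin (0, 0):
  seg 1: up by d4 = 20 → (0, 20)
  seg 2: up by d6 = 359/18 → (0, 719/18)
  seg 3: up by d1 = 3 → (0, 773/18)
  seg 4: right by d1 = 3 → (3, 773/18)
  seg 5: down by d2 = 20 → (3, 413/18)
  seg 6: right by d2 = 20 → (23, 413/18)
  seg 7: down by d5 = -1/6 → (23, 208/9)
  seg 8: down by d1 = 3 → (23, 181/9)
  seg 9: right by d1 = 3 → (26, 181/9)

d4 = 20
d5 = -1/6
d6 = 359/18
d7 = -469/36
d8 = 17
d9 = -2329/108
d10 = -4495/108
endpoint = (26, 181/9)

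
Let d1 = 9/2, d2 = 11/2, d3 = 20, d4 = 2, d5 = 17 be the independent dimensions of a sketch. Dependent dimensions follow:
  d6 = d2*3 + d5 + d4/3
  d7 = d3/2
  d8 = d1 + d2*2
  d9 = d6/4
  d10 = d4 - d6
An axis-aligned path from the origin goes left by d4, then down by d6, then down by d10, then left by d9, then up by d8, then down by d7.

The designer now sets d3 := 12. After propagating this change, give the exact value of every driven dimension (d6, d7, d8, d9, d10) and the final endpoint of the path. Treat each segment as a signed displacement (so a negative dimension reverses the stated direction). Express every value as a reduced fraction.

Apply edit: d3 := 12
  d6 = d2*3 + d5 + d4/3 = 205/6
  d7 = d3/2 = 6
  d8 = d1 + d2*2 = 31/2
  d9 = d6/4 = 205/24
  d10 = d4 - d6 = -193/6
Walk from origin (0, 0):
  seg 1: left by d4 = 2 → (-2, 0)
  seg 2: down by d6 = 205/6 → (-2, -205/6)
  seg 3: down by d10 = -193/6 → (-2, -2)
  seg 4: left by d9 = 205/24 → (-253/24, -2)
  seg 5: up by d8 = 31/2 → (-253/24, 27/2)
  seg 6: down by d7 = 6 → (-253/24, 15/2)

d6 = 205/6
d7 = 6
d8 = 31/2
d9 = 205/24
d10 = -193/6
endpoint = (-253/24, 15/2)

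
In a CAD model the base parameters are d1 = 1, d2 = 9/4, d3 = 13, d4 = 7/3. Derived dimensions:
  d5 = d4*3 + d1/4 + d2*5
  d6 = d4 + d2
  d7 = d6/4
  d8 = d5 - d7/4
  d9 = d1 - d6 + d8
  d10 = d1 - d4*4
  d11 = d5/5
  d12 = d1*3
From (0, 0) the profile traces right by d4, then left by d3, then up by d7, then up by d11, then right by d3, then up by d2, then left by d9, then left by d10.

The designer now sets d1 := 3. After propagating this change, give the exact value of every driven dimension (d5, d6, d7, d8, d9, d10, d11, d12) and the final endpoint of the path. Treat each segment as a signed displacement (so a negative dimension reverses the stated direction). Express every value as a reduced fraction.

d5 = 19
d6 = 55/12
d7 = 55/48
d8 = 3593/192
d9 = 3289/192
d10 = -19/3
d11 = 19/5
d12 = 9
endpoint = (-1625/192, 1727/240)

Apply edit: d1 := 3
  d5 = d4*3 + d1/4 + d2*5 = 19
  d6 = d4 + d2 = 55/12
  d7 = d6/4 = 55/48
  d8 = d5 - d7/4 = 3593/192
  d9 = d1 - d6 + d8 = 3289/192
  d10 = d1 - d4*4 = -19/3
  d11 = d5/5 = 19/5
  d12 = d1*3 = 9
Walk from origin (0, 0):
  seg 1: right by d4 = 7/3 → (7/3, 0)
  seg 2: left by d3 = 13 → (-32/3, 0)
  seg 3: up by d7 = 55/48 → (-32/3, 55/48)
  seg 4: up by d11 = 19/5 → (-32/3, 1187/240)
  seg 5: right by d3 = 13 → (7/3, 1187/240)
  seg 6: up by d2 = 9/4 → (7/3, 1727/240)
  seg 7: left by d9 = 3289/192 → (-947/64, 1727/240)
  seg 8: left by d10 = -19/3 → (-1625/192, 1727/240)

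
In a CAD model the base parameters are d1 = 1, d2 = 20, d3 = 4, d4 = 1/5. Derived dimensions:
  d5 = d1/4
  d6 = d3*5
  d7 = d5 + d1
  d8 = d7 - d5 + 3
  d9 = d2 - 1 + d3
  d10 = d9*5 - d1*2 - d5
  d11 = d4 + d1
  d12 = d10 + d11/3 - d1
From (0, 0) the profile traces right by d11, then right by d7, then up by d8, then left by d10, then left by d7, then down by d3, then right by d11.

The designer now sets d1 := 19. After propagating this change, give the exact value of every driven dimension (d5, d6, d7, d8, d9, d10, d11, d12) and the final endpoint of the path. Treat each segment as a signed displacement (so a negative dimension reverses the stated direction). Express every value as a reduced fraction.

Apply edit: d1 := 19
  d5 = d1/4 = 19/4
  d6 = d3*5 = 20
  d7 = d5 + d1 = 95/4
  d8 = d7 - d5 + 3 = 22
  d9 = d2 - 1 + d3 = 23
  d10 = d9*5 - d1*2 - d5 = 289/4
  d11 = d4 + d1 = 96/5
  d12 = d10 + d11/3 - d1 = 1193/20
Walk from origin (0, 0):
  seg 1: right by d11 = 96/5 → (96/5, 0)
  seg 2: right by d7 = 95/4 → (859/20, 0)
  seg 3: up by d8 = 22 → (859/20, 22)
  seg 4: left by d10 = 289/4 → (-293/10, 22)
  seg 5: left by d7 = 95/4 → (-1061/20, 22)
  seg 6: down by d3 = 4 → (-1061/20, 18)
  seg 7: right by d11 = 96/5 → (-677/20, 18)

d5 = 19/4
d6 = 20
d7 = 95/4
d8 = 22
d9 = 23
d10 = 289/4
d11 = 96/5
d12 = 1193/20
endpoint = (-677/20, 18)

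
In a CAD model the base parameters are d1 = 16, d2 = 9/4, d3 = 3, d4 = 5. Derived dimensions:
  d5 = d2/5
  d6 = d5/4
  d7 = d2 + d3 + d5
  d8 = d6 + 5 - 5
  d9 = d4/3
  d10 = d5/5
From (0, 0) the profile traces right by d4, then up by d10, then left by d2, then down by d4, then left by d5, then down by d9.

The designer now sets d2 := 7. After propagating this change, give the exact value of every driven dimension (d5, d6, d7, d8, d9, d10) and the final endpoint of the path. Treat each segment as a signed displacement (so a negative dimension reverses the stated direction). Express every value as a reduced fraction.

d5 = 7/5
d6 = 7/20
d7 = 57/5
d8 = 7/20
d9 = 5/3
d10 = 7/25
endpoint = (-17/5, -479/75)

Apply edit: d2 := 7
  d5 = d2/5 = 7/5
  d6 = d5/4 = 7/20
  d7 = d2 + d3 + d5 = 57/5
  d8 = d6 + 5 - 5 = 7/20
  d9 = d4/3 = 5/3
  d10 = d5/5 = 7/25
Walk from origin (0, 0):
  seg 1: right by d4 = 5 → (5, 0)
  seg 2: up by d10 = 7/25 → (5, 7/25)
  seg 3: left by d2 = 7 → (-2, 7/25)
  seg 4: down by d4 = 5 → (-2, -118/25)
  seg 5: left by d5 = 7/5 → (-17/5, -118/25)
  seg 6: down by d9 = 5/3 → (-17/5, -479/75)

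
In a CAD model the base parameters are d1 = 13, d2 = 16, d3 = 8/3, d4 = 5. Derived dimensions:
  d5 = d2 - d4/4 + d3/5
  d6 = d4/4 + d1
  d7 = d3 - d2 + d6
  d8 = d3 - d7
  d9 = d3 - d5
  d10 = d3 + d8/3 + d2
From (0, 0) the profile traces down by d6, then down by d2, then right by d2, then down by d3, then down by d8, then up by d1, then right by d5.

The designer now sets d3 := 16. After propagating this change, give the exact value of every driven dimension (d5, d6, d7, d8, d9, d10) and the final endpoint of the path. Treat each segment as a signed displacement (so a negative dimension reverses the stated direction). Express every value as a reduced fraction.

d5 = 359/20
d6 = 57/4
d7 = 57/4
d8 = 7/4
d9 = -39/20
d10 = 391/12
endpoint = (679/20, -35)

Apply edit: d3 := 16
  d5 = d2 - d4/4 + d3/5 = 359/20
  d6 = d4/4 + d1 = 57/4
  d7 = d3 - d2 + d6 = 57/4
  d8 = d3 - d7 = 7/4
  d9 = d3 - d5 = -39/20
  d10 = d3 + d8/3 + d2 = 391/12
Walk from origin (0, 0):
  seg 1: down by d6 = 57/4 → (0, -57/4)
  seg 2: down by d2 = 16 → (0, -121/4)
  seg 3: right by d2 = 16 → (16, -121/4)
  seg 4: down by d3 = 16 → (16, -185/4)
  seg 5: down by d8 = 7/4 → (16, -48)
  seg 6: up by d1 = 13 → (16, -35)
  seg 7: right by d5 = 359/20 → (679/20, -35)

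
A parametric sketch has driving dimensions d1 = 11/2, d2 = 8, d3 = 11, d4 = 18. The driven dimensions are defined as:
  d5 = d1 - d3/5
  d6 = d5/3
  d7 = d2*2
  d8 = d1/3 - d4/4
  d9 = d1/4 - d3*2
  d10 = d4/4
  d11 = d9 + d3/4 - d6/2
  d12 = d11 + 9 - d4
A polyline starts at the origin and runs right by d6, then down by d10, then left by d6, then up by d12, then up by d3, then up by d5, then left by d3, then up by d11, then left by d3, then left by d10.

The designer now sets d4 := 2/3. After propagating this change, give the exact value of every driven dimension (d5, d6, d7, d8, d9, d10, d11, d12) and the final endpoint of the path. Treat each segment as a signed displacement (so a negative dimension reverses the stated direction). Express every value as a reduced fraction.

d5 = 33/10
d6 = 11/10
d7 = 16
d8 = 5/3
d9 = -165/8
d10 = 1/6
d11 = -737/40
d12 = -1211/120
endpoint = (-133/6, -863/60)

Apply edit: d4 := 2/3
  d5 = d1 - d3/5 = 33/10
  d6 = d5/3 = 11/10
  d7 = d2*2 = 16
  d8 = d1/3 - d4/4 = 5/3
  d9 = d1/4 - d3*2 = -165/8
  d10 = d4/4 = 1/6
  d11 = d9 + d3/4 - d6/2 = -737/40
  d12 = d11 + 9 - d4 = -1211/120
Walk from origin (0, 0):
  seg 1: right by d6 = 11/10 → (11/10, 0)
  seg 2: down by d10 = 1/6 → (11/10, -1/6)
  seg 3: left by d6 = 11/10 → (0, -1/6)
  seg 4: up by d12 = -1211/120 → (0, -1231/120)
  seg 5: up by d3 = 11 → (0, 89/120)
  seg 6: up by d5 = 33/10 → (0, 97/24)
  seg 7: left by d3 = 11 → (-11, 97/24)
  seg 8: up by d11 = -737/40 → (-11, -863/60)
  seg 9: left by d3 = 11 → (-22, -863/60)
  seg 10: left by d10 = 1/6 → (-133/6, -863/60)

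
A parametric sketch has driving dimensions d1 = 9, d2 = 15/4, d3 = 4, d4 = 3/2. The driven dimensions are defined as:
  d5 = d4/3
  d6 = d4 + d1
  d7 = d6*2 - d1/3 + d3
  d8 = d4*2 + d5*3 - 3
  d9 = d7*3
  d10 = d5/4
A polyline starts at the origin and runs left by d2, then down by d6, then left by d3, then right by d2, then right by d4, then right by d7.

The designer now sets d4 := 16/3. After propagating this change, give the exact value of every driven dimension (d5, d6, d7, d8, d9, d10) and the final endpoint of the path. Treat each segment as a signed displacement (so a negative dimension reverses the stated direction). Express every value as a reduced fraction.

d5 = 16/9
d6 = 43/3
d7 = 89/3
d8 = 13
d9 = 89
d10 = 4/9
endpoint = (31, -43/3)

Apply edit: d4 := 16/3
  d5 = d4/3 = 16/9
  d6 = d4 + d1 = 43/3
  d7 = d6*2 - d1/3 + d3 = 89/3
  d8 = d4*2 + d5*3 - 3 = 13
  d9 = d7*3 = 89
  d10 = d5/4 = 4/9
Walk from origin (0, 0):
  seg 1: left by d2 = 15/4 → (-15/4, 0)
  seg 2: down by d6 = 43/3 → (-15/4, -43/3)
  seg 3: left by d3 = 4 → (-31/4, -43/3)
  seg 4: right by d2 = 15/4 → (-4, -43/3)
  seg 5: right by d4 = 16/3 → (4/3, -43/3)
  seg 6: right by d7 = 89/3 → (31, -43/3)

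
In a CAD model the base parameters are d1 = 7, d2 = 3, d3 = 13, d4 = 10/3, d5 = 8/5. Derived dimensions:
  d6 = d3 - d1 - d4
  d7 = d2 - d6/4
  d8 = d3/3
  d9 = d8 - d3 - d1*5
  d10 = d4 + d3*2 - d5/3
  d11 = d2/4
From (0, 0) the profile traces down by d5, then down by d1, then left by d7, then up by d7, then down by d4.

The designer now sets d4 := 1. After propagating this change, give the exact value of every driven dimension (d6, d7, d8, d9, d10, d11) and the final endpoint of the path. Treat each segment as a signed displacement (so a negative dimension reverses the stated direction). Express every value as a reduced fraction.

Apply edit: d4 := 1
  d6 = d3 - d1 - d4 = 5
  d7 = d2 - d6/4 = 7/4
  d8 = d3/3 = 13/3
  d9 = d8 - d3 - d1*5 = -131/3
  d10 = d4 + d3*2 - d5/3 = 397/15
  d11 = d2/4 = 3/4
Walk from origin (0, 0):
  seg 1: down by d5 = 8/5 → (0, -8/5)
  seg 2: down by d1 = 7 → (0, -43/5)
  seg 3: left by d7 = 7/4 → (-7/4, -43/5)
  seg 4: up by d7 = 7/4 → (-7/4, -137/20)
  seg 5: down by d4 = 1 → (-7/4, -157/20)

d6 = 5
d7 = 7/4
d8 = 13/3
d9 = -131/3
d10 = 397/15
d11 = 3/4
endpoint = (-7/4, -157/20)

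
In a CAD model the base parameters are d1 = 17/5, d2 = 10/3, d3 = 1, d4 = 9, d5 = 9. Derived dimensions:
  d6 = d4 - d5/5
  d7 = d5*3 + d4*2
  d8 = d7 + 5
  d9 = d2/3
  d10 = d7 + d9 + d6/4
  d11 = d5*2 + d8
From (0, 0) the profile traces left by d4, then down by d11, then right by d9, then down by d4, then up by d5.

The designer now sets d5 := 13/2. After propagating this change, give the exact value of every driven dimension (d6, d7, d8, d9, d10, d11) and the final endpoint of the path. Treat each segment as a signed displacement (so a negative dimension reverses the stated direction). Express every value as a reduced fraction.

d6 = 77/10
d7 = 75/2
d8 = 85/2
d9 = 10/9
d10 = 14593/360
d11 = 111/2
endpoint = (-71/9, -58)

Apply edit: d5 := 13/2
  d6 = d4 - d5/5 = 77/10
  d7 = d5*3 + d4*2 = 75/2
  d8 = d7 + 5 = 85/2
  d9 = d2/3 = 10/9
  d10 = d7 + d9 + d6/4 = 14593/360
  d11 = d5*2 + d8 = 111/2
Walk from origin (0, 0):
  seg 1: left by d4 = 9 → (-9, 0)
  seg 2: down by d11 = 111/2 → (-9, -111/2)
  seg 3: right by d9 = 10/9 → (-71/9, -111/2)
  seg 4: down by d4 = 9 → (-71/9, -129/2)
  seg 5: up by d5 = 13/2 → (-71/9, -58)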